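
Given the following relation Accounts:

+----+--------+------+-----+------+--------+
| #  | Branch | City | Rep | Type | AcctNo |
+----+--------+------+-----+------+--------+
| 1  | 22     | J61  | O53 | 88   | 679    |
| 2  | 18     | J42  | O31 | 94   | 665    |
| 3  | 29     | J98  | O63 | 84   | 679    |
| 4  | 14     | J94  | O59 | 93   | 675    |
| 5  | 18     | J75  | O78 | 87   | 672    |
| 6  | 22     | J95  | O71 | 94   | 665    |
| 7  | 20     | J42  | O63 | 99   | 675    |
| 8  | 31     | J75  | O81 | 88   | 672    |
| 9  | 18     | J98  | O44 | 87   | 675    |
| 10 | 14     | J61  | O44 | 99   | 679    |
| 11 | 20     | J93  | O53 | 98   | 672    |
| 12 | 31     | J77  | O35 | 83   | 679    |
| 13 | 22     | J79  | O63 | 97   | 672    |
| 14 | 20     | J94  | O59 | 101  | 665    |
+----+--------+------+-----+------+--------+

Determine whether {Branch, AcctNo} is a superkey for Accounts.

Yes

All 14 rows have distinct {Branch, AcctNo} values, so {Branch, AcctNo} → (all attributes) holds and {Branch, AcctNo} is a superkey.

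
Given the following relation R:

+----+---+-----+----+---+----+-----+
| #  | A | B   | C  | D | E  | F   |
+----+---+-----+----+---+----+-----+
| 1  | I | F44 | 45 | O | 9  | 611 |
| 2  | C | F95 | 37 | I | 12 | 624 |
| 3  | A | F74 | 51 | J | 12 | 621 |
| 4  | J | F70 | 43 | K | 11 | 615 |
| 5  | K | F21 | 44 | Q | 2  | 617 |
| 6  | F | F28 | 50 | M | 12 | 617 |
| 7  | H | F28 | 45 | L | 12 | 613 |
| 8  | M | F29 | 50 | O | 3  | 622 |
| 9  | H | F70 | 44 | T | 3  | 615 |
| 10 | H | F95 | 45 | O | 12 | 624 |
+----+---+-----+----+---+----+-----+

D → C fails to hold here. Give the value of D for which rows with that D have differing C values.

O

D=O: rows 1, 8, 10 → C takes values {45, 50} — violation
D=I: row 2 → C = 37 ✓
D=J: row 3 → C = 51 ✓
D=K: row 4 → C = 43 ✓
D=Q: row 5 → C = 44 ✓
D=M: row 6 → C = 50 ✓
D=L: row 7 → C = 45 ✓
D=T: row 9 → C = 44 ✓
The only D value with inconsistent C is D=O.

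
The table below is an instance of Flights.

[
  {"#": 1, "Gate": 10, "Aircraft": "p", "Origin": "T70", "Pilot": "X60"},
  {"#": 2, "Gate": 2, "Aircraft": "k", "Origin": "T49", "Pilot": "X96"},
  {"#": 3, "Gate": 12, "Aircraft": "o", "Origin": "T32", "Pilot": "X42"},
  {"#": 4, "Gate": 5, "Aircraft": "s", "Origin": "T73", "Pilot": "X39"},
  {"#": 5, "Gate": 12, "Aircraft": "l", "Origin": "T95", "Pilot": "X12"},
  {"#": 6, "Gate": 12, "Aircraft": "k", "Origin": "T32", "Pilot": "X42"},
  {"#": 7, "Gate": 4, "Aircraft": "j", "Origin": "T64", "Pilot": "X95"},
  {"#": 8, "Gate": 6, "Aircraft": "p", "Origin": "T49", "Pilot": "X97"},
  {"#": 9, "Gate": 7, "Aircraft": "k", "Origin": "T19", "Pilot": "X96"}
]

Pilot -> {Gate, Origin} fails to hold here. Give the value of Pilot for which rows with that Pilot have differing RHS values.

X96

Pilot=X60: row 1 → {Gate,Origin} = (10, T70) ✓
Pilot=X96: rows 2, 9 → {Gate,Origin} takes values {(2, T49), (7, T19)} — violation
Pilot=X42: rows 3, 6 → {Gate,Origin} = (12, T32), (12, T32) ✓
Pilot=X39: row 4 → {Gate,Origin} = (5, T73) ✓
Pilot=X12: row 5 → {Gate,Origin} = (12, T95) ✓
Pilot=X95: row 7 → {Gate,Origin} = (4, T64) ✓
Pilot=X97: row 8 → {Gate,Origin} = (6, T49) ✓
The only Pilot value with inconsistent RHS is Pilot=X96.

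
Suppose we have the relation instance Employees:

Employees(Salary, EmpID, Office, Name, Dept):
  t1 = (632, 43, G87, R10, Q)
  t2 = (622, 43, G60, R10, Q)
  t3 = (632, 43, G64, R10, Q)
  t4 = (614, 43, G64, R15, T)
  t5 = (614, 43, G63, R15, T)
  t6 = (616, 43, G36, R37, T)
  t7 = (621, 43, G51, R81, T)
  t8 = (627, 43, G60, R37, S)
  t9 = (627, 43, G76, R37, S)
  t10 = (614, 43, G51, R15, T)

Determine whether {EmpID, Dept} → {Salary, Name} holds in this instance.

No

(EmpID=43, Dept=Q): rows 1, 2, 3 → {Salary,Name} takes values {(632, R10), (622, R10)} — violation
(EmpID=43, Dept=T): rows 4, 5, 6, 7, 10 → {Salary,Name} takes values {(614, R15), (616, R37), (621, R81)} — violation
(EmpID=43, Dept=S): rows 8, 9 → {Salary,Name} = (627, R37), (627, R37) ✓
Two rows agree on {EmpID, Dept} but differ on {Salary, Name}, so {EmpID, Dept} → {Salary, Name} does not hold.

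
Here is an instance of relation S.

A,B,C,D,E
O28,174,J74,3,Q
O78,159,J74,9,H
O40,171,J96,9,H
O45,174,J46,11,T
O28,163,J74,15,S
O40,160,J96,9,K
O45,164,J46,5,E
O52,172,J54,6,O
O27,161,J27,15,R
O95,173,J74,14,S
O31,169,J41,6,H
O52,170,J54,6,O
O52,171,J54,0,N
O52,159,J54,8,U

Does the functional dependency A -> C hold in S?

Yes

A=O28: 2 rows → C = J74, J74 ✓
A=O78: 1 row → C = J74 ✓
A=O40: 2 rows → C = J96, J96 ✓
A=O45: 2 rows → C = J46, J46 ✓
A=O52: 4 rows → C = J54, J54, J54, J54 ✓
A=O27: 1 row → C = J27 ✓
A=O95: 1 row → C = J74 ✓
A=O31: 1 row → C = J41 ✓
Every A value is associated with a single C value, so A -> C holds.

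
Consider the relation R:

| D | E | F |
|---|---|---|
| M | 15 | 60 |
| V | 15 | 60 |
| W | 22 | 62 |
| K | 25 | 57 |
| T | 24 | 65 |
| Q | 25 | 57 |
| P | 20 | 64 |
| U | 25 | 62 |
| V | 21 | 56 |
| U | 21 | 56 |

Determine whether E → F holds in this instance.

No

E=15: 2 rows → F = 60, 60 ✓
E=22: 1 row → F = 62 ✓
E=25: 3 rows → F takes values {57, 62} — violation
E=24: 1 row → F = 65 ✓
E=20: 1 row → F = 64 ✓
E=21: 2 rows → F = 56, 56 ✓
Two rows agree on E but differ on F, so E → F does not hold.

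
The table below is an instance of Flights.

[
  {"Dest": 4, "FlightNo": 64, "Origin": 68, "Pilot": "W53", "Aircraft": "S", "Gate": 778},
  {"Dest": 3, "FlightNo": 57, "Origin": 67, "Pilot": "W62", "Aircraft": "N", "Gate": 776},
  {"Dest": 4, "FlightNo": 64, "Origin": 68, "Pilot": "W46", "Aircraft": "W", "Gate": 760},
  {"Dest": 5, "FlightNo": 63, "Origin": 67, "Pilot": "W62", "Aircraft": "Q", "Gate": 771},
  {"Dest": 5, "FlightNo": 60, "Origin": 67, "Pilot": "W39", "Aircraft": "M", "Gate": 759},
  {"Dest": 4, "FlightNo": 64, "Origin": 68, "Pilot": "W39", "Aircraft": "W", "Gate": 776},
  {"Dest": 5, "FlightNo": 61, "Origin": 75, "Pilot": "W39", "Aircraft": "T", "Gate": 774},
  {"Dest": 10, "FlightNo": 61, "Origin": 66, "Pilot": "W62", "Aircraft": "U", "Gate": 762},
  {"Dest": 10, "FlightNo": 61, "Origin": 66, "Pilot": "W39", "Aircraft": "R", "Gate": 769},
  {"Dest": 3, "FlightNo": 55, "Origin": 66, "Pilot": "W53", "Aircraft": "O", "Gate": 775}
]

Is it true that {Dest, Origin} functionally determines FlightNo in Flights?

No

(Dest=4, Origin=68): 3 rows → FlightNo = 64, 64, 64 ✓
(Dest=3, Origin=67): 1 row → FlightNo = 57 ✓
(Dest=5, Origin=67): 2 rows → FlightNo takes values {63, 60} — violation
(Dest=5, Origin=75): 1 row → FlightNo = 61 ✓
(Dest=10, Origin=66): 2 rows → FlightNo = 61, 61 ✓
(Dest=3, Origin=66): 1 row → FlightNo = 55 ✓
Two rows agree on {Dest, Origin} but differ on FlightNo, so {Dest, Origin} → FlightNo does not hold.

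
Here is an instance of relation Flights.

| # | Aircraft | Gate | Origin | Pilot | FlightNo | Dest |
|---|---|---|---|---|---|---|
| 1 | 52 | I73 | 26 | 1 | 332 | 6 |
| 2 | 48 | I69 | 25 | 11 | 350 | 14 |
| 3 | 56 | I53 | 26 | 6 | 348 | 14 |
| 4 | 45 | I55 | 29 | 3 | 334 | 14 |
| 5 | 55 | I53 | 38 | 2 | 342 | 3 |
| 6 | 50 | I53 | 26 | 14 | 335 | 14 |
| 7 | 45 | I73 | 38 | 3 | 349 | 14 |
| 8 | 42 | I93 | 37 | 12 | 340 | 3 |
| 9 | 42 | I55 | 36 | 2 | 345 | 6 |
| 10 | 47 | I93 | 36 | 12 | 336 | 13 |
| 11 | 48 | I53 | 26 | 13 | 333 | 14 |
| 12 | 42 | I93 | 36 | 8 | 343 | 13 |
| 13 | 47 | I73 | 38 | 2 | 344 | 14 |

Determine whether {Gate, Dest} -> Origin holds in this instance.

Yes

(Gate=I73, Dest=6): row 1 → Origin = 26 ✓
(Gate=I69, Dest=14): row 2 → Origin = 25 ✓
(Gate=I53, Dest=14): rows 3, 6, 11 → Origin = 26, 26, 26 ✓
(Gate=I55, Dest=14): row 4 → Origin = 29 ✓
(Gate=I53, Dest=3): row 5 → Origin = 38 ✓
(Gate=I73, Dest=14): rows 7, 13 → Origin = 38, 38 ✓
(Gate=I93, Dest=3): row 8 → Origin = 37 ✓
(Gate=I55, Dest=6): row 9 → Origin = 36 ✓
(Gate=I93, Dest=13): rows 10, 12 → Origin = 36, 36 ✓
Every {Gate, Dest} value is associated with a single Origin value, so {Gate, Dest} -> Origin holds.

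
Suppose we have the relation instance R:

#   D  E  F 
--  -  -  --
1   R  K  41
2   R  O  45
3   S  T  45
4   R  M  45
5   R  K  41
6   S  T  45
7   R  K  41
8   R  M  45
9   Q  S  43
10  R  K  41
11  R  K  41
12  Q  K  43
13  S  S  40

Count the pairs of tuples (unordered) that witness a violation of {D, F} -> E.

(D=R, F=41): all 5 rows agree on E — 0 pairs.
(D=R, F=45): violating pairs (2,4), (2,8) — 2 pairs.
(D=S, F=45): all 2 rows agree on E — 0 pairs.
(D=Q, F=43): violating pairs (9,12) — 1 pair.

3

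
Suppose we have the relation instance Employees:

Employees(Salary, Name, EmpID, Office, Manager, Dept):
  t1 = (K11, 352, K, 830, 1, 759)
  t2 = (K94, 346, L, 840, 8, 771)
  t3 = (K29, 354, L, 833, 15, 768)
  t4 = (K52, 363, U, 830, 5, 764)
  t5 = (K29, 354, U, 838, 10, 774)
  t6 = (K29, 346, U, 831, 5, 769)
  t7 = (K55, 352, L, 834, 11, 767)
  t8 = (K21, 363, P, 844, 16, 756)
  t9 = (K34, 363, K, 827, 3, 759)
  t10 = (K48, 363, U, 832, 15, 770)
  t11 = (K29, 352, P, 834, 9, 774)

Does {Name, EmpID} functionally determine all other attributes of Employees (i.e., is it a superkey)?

No

Rows 4 and 10 have the same {Name, EmpID} value (Name=363, EmpID=U) but are distinct tuples, so {Name, EmpID} does not determine every attribute — not a superkey.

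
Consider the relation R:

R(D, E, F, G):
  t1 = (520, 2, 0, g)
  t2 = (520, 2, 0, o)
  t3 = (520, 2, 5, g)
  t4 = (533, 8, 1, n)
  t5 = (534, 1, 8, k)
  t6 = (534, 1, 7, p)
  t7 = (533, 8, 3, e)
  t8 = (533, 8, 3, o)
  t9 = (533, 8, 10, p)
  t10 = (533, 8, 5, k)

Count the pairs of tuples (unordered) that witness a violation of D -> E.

0

D=520: all 3 rows agree on E — 0 pairs.
D=533: all 5 rows agree on E — 0 pairs.
D=534: all 2 rows agree on E — 0 pairs.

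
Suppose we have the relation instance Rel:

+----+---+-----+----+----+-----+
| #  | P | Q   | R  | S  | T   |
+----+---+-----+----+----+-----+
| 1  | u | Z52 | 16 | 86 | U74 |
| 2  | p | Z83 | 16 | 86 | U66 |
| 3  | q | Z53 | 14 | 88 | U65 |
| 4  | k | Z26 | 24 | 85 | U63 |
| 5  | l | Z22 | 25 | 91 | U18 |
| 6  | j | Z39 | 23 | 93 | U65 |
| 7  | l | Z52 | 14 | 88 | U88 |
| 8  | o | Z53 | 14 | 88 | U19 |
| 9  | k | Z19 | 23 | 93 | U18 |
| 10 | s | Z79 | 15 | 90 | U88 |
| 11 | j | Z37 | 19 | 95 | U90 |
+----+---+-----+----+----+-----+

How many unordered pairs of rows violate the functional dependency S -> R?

S=86: all 2 rows agree on R — 0 pairs.
S=88: all 3 rows agree on R — 0 pairs.
S=93: all 2 rows agree on R — 0 pairs.

0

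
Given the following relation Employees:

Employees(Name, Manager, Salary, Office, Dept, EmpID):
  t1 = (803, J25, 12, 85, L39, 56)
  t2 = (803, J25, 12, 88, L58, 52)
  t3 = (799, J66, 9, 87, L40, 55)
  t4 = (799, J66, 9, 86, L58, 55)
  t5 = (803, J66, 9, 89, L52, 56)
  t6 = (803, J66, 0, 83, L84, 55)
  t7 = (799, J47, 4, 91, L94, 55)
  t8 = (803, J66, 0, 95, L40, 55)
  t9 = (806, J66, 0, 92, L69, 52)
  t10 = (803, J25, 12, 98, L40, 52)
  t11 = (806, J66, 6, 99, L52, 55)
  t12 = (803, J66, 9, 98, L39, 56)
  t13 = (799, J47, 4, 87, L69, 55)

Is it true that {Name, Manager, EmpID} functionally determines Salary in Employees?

(Name=803, Manager=J25, EmpID=56): row 1 → Salary = 12 ✓
(Name=803, Manager=J25, EmpID=52): rows 2, 10 → Salary = 12, 12 ✓
(Name=799, Manager=J66, EmpID=55): rows 3, 4 → Salary = 9, 9 ✓
(Name=803, Manager=J66, EmpID=56): rows 5, 12 → Salary = 9, 9 ✓
(Name=803, Manager=J66, EmpID=55): rows 6, 8 → Salary = 0, 0 ✓
(Name=799, Manager=J47, EmpID=55): rows 7, 13 → Salary = 4, 4 ✓
(Name=806, Manager=J66, EmpID=52): row 9 → Salary = 0 ✓
(Name=806, Manager=J66, EmpID=55): row 11 → Salary = 6 ✓
Every {Name, Manager, EmpID} value is associated with a single Salary value, so {Name, Manager, EmpID} → Salary holds.

Yes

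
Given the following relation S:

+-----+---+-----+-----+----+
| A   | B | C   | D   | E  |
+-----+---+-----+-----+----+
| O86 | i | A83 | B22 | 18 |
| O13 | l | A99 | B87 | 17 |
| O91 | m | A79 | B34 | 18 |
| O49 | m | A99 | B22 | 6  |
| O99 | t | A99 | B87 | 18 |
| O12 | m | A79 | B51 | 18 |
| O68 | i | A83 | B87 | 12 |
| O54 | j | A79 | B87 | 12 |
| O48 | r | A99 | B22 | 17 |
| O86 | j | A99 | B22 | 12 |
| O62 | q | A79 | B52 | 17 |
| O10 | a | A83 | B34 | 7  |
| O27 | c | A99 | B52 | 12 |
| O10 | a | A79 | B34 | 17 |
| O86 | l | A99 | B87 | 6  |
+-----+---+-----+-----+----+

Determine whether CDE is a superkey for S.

Yes

All 15 rows have distinct CDE values, so CDE → (all attributes) holds and CDE is a superkey.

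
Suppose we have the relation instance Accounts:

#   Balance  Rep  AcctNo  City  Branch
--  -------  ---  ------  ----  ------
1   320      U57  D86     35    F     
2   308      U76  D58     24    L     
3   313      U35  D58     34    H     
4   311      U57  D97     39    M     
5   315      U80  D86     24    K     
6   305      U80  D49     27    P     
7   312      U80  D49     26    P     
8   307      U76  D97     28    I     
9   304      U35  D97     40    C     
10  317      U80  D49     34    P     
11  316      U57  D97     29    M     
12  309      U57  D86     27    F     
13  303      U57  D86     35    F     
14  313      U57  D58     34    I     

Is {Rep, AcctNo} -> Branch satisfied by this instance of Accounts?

(Rep=U57, AcctNo=D86): rows 1, 12, 13 → Branch = F, F, F ✓
(Rep=U76, AcctNo=D58): row 2 → Branch = L ✓
(Rep=U35, AcctNo=D58): row 3 → Branch = H ✓
(Rep=U57, AcctNo=D97): rows 4, 11 → Branch = M, M ✓
(Rep=U80, AcctNo=D86): row 5 → Branch = K ✓
(Rep=U80, AcctNo=D49): rows 6, 7, 10 → Branch = P, P, P ✓
(Rep=U76, AcctNo=D97): row 8 → Branch = I ✓
(Rep=U35, AcctNo=D97): row 9 → Branch = C ✓
(Rep=U57, AcctNo=D58): row 14 → Branch = I ✓
Every {Rep, AcctNo} value is associated with a single Branch value, so {Rep, AcctNo} -> Branch holds.

Yes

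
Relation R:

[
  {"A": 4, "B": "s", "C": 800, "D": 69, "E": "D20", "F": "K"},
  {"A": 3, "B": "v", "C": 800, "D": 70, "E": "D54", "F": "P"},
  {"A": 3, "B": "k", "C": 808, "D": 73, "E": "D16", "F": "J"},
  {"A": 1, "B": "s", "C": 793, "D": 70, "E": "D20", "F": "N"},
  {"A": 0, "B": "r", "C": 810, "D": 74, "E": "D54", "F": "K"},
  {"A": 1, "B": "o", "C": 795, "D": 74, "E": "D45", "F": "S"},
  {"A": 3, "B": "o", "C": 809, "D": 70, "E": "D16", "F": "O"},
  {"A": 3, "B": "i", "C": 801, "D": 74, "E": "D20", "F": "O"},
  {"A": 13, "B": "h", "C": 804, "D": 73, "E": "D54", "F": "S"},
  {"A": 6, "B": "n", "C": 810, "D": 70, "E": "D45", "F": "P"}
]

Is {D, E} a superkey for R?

Yes

All 10 rows have distinct {D, E} values, so {D, E} → (all attributes) holds and {D, E} is a superkey.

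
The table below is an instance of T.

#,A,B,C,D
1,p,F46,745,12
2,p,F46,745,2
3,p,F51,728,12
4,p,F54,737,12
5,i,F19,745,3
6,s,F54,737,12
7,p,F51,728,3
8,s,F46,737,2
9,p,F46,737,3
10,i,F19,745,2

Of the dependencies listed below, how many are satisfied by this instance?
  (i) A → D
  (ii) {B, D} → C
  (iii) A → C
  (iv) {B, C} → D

(i) A → D: A=p: rows 1, 2, 3, 4, 7, 9 → D takes values {12, 2, 3} — violation; A=i: rows 5, 10 → D takes values {3, 2} — violation; A=s: rows 6, 8 → D takes values {12, 2} — violation — fails.
(ii) {B, D} → C: (B=F46, D=2): rows 2, 8 → C takes values {745, 737} — violation — fails.
(iii) A → C: A=p: rows 1, 2, 3, 4, 7, 9 → C takes values {745, 728, 737} — violation — fails.
(iv) {B, C} → D: (B=F46, C=745): rows 1, 2 → D takes values {12, 2} — violation; (B=F51, C=728): rows 3, 7 → D takes values {12, 3} — violation; (B=F19, C=745): rows 5, 10 → D takes values {3, 2} — violation; (B=F46, C=737): rows 8, 9 → D takes values {2, 3} — violation — fails.
None of the 4 dependencies hold.

0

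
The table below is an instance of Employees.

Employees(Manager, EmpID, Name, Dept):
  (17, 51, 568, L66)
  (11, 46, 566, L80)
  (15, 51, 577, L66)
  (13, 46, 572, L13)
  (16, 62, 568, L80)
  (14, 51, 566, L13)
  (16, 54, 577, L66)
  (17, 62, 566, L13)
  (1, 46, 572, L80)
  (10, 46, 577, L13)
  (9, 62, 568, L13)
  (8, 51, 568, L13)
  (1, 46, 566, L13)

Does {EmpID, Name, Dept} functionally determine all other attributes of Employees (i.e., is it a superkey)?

All 13 rows have distinct {EmpID, Name, Dept} values, so {EmpID, Name, Dept} → (all attributes) holds and {EmpID, Name, Dept} is a superkey.

Yes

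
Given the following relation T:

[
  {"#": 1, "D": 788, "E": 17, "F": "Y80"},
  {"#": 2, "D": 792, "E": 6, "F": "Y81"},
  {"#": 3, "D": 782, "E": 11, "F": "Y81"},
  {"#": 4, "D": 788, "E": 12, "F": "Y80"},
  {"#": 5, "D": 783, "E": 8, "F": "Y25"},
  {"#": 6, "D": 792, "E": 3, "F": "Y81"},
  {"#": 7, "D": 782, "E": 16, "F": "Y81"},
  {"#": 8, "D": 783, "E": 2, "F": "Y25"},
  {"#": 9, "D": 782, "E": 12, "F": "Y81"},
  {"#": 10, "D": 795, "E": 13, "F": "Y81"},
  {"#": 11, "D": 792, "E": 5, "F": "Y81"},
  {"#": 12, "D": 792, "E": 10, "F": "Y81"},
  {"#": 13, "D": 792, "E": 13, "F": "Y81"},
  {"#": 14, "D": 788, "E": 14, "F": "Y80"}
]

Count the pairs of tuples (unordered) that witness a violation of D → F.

D=788: all 3 rows agree on F — 0 pairs.
D=792: all 5 rows agree on F — 0 pairs.
D=782: all 3 rows agree on F — 0 pairs.
D=783: all 2 rows agree on F — 0 pairs.

0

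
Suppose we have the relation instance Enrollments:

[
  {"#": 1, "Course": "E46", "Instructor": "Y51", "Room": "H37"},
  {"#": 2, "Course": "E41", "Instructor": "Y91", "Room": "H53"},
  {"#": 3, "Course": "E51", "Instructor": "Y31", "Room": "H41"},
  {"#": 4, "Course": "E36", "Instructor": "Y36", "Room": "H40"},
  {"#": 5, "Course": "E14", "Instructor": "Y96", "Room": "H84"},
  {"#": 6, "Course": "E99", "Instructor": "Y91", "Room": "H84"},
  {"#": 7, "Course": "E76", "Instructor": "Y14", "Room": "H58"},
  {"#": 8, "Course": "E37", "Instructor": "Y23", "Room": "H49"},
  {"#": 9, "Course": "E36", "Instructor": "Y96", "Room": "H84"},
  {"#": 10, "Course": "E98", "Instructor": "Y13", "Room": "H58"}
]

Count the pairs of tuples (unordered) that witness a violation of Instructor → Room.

1

Instructor=Y91: violating pairs (2,6) — 1 pair.
Instructor=Y96: all 2 rows agree on Room — 0 pairs.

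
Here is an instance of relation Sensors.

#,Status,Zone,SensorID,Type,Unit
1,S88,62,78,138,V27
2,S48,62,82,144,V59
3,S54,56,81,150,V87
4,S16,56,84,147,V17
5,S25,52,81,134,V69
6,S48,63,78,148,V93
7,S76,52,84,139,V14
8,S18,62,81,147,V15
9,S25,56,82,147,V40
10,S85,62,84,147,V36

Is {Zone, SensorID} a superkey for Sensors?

Yes

All 10 rows have distinct {Zone, SensorID} values, so {Zone, SensorID} → (all attributes) holds and {Zone, SensorID} is a superkey.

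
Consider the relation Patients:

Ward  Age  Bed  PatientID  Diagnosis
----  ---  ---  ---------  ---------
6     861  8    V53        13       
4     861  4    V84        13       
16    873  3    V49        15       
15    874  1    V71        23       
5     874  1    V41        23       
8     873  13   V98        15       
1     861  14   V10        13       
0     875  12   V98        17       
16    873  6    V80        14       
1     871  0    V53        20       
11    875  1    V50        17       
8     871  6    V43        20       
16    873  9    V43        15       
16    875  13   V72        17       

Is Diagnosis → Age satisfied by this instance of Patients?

Diagnosis=13: 3 rows → Age = 861, 861, 861 ✓
Diagnosis=15: 3 rows → Age = 873, 873, 873 ✓
Diagnosis=23: 2 rows → Age = 874, 874 ✓
Diagnosis=17: 3 rows → Age = 875, 875, 875 ✓
Diagnosis=14: 1 row → Age = 873 ✓
Diagnosis=20: 2 rows → Age = 871, 871 ✓
Every Diagnosis value is associated with a single Age value, so Diagnosis → Age holds.

Yes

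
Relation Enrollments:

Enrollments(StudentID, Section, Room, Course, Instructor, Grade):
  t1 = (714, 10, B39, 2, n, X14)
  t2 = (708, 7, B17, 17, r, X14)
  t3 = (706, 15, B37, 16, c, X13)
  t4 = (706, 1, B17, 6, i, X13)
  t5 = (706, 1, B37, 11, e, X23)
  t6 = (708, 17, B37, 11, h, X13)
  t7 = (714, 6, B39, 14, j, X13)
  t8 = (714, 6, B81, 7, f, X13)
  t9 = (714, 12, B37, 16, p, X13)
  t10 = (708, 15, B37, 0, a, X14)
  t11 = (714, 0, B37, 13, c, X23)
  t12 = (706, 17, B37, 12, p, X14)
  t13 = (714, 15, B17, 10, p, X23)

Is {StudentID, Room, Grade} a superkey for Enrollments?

Yes

All 13 rows have distinct {StudentID, Room, Grade} values, so {StudentID, Room, Grade} → (all attributes) holds and {StudentID, Room, Grade} is a superkey.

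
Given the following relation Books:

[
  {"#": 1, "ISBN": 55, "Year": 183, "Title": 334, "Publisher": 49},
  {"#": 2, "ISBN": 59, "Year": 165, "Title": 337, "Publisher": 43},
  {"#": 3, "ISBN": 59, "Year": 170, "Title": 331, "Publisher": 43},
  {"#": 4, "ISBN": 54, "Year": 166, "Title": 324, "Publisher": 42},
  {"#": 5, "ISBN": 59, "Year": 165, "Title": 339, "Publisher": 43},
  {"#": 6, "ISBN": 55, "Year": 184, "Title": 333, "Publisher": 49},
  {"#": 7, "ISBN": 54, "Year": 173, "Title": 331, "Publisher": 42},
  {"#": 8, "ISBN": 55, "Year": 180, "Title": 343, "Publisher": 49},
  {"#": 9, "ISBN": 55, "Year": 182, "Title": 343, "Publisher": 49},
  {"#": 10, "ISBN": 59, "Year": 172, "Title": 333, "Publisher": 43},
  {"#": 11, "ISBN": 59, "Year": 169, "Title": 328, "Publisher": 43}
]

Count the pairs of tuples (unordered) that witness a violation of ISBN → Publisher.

ISBN=55: all 4 rows agree on Publisher — 0 pairs.
ISBN=59: all 5 rows agree on Publisher — 0 pairs.
ISBN=54: all 2 rows agree on Publisher — 0 pairs.

0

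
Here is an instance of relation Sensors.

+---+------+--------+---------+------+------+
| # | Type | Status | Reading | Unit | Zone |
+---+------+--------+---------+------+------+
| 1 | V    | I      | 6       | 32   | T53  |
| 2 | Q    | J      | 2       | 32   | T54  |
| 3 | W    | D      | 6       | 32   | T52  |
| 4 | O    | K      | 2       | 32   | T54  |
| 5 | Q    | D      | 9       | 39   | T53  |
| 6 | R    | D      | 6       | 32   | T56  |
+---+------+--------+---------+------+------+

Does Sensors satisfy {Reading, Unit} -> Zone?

No

(Reading=6, Unit=32): rows 1, 3, 6 → Zone takes values {T53, T52, T56} — violation
(Reading=2, Unit=32): rows 2, 4 → Zone = T54, T54 ✓
(Reading=9, Unit=39): row 5 → Zone = T53 ✓
Two rows agree on {Reading, Unit} but differ on Zone, so {Reading, Unit} -> Zone does not hold.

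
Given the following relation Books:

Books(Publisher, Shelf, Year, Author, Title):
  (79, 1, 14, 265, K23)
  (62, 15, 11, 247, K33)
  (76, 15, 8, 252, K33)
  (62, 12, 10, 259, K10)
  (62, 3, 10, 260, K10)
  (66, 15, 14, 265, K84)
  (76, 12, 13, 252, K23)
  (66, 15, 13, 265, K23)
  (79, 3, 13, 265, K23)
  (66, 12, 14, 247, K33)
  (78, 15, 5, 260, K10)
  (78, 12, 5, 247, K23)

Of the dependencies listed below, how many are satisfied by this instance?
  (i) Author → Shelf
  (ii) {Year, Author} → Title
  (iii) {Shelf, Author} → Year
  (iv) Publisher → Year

0

(i) Author → Shelf: Author=265: 4 rows → Shelf takes values {1, 15, 3} — violation; Author=247: 3 rows → Shelf takes values {15, 12} — violation; Author=252: 2 rows → Shelf takes values {15, 12} — violation; Author=260: 2 rows → Shelf takes values {3, 15} — violation — fails.
(ii) {Year, Author} → Title: (Year=14, Author=265): 2 rows → Title takes values {K23, K84} — violation — fails.
(iii) {Shelf, Author} → Year: (Shelf=15, Author=265): 2 rows → Year takes values {14, 13} — violation; (Shelf=12, Author=247): 2 rows → Year takes values {14, 5} — violation — fails.
(iv) Publisher → Year: Publisher=79: 2 rows → Year takes values {14, 13} — violation; Publisher=62: 3 rows → Year takes values {11, 10} — violation; Publisher=76: 2 rows → Year takes values {8, 13} — violation; Publisher=66: 3 rows → Year takes values {14, 13} — violation — fails.
None of the 4 dependencies hold.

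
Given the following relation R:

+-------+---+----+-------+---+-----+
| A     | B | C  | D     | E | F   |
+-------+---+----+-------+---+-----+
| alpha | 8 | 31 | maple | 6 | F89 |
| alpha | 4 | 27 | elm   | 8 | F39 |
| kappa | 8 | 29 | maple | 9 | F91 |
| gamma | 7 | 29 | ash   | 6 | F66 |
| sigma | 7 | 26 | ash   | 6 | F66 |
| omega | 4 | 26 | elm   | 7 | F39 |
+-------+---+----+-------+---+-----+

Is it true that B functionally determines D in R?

Yes

B=8: 2 rows → D = maple, maple ✓
B=4: 2 rows → D = elm, elm ✓
B=7: 2 rows → D = ash, ash ✓
Every B value is associated with a single D value, so B -> D holds.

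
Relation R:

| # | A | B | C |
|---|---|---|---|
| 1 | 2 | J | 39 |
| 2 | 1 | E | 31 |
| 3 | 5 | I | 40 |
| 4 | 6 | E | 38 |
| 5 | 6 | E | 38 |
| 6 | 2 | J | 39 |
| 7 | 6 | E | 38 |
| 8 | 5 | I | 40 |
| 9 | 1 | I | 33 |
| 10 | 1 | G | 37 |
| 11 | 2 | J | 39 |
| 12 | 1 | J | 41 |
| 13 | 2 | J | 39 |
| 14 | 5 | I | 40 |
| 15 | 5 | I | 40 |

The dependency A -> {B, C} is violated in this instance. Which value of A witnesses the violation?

1

A=2: rows 1, 6, 11, 13 → {B,C} = (J, 39), (J, 39), (J, 39), (J, 39) ✓
A=1: rows 2, 9, 10, 12 → {B,C} takes values {(E, 31), (I, 33), (G, 37), (J, 41)} — violation
A=5: rows 3, 8, 14, 15 → {B,C} = (I, 40), (I, 40), (I, 40), (I, 40) ✓
A=6: rows 4, 5, 7 → {B,C} = (E, 38), (E, 38), (E, 38) ✓
The only A value with inconsistent RHS is A=1.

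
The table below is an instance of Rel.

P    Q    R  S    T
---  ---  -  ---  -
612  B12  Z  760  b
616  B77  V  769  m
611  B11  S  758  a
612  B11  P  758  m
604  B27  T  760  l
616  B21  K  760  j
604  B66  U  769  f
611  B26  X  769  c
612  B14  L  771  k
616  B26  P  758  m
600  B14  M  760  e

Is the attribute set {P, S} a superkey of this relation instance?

All 11 rows have distinct {P, S} values, so {P, S} → (all attributes) holds and {P, S} is a superkey.

Yes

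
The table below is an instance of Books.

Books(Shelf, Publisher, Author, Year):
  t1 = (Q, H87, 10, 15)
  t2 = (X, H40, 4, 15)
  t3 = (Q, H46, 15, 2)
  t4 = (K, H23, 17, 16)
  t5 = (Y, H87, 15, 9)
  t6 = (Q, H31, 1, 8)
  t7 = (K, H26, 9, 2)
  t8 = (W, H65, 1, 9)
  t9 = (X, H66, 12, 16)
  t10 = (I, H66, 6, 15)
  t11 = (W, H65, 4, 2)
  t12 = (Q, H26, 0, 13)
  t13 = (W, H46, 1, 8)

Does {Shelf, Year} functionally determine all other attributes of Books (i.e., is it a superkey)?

All 13 rows have distinct {Shelf, Year} values, so {Shelf, Year} → (all attributes) holds and {Shelf, Year} is a superkey.

Yes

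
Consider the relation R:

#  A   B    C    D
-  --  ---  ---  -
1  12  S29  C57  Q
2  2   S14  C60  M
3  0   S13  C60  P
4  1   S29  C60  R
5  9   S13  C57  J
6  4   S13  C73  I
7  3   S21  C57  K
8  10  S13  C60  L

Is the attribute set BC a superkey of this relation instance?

No

Rows 3 and 8 have the same BC value (B=S13, C=C60) but are distinct tuples, so BC does not determine every attribute — not a superkey.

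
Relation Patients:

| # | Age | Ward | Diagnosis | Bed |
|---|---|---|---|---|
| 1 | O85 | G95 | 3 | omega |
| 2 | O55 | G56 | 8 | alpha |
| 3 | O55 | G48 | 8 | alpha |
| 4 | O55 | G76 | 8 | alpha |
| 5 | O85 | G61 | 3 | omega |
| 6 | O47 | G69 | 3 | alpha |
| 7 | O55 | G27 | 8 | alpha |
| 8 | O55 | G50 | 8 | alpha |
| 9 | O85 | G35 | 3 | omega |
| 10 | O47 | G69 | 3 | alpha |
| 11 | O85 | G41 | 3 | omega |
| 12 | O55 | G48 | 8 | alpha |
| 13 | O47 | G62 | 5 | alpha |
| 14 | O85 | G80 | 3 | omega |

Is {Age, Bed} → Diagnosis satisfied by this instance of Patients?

(Age=O85, Bed=omega): rows 1, 5, 9, 11, 14 → Diagnosis = 3, 3, 3, 3, 3 ✓
(Age=O55, Bed=alpha): rows 2, 3, 4, 7, 8, 12 → Diagnosis = 8, 8, 8, 8, 8, 8 ✓
(Age=O47, Bed=alpha): rows 6, 10, 13 → Diagnosis takes values {3, 5} — violation
Two rows agree on {Age, Bed} but differ on Diagnosis, so {Age, Bed} → Diagnosis does not hold.

No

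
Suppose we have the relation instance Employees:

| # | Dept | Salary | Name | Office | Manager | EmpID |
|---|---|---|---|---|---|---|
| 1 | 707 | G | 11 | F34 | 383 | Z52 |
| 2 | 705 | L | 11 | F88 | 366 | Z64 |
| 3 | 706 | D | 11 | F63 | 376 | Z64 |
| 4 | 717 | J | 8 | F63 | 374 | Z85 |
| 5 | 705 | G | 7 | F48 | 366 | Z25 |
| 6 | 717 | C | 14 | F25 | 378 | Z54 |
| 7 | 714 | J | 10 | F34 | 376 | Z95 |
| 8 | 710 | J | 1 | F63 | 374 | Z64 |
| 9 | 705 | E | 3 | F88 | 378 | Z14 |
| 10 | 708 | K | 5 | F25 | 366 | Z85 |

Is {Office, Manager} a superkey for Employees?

No

Rows 4 and 8 have the same {Office, Manager} value (Office=F63, Manager=374) but are distinct tuples, so {Office, Manager} does not determine every attribute — not a superkey.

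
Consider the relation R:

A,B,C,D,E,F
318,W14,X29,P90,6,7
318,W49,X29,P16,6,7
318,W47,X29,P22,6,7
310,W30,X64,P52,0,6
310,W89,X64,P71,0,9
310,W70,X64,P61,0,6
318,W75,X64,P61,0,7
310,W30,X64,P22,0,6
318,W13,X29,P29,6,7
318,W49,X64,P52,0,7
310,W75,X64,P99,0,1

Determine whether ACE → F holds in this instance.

(A=318, C=X29, E=6): 4 rows → F = 7, 7, 7, 7 ✓
(A=310, C=X64, E=0): 5 rows → F takes values {6, 9, 1} — violation
(A=318, C=X64, E=0): 2 rows → F = 7, 7 ✓
Two rows agree on ACE but differ on F, so ACE → F does not hold.

No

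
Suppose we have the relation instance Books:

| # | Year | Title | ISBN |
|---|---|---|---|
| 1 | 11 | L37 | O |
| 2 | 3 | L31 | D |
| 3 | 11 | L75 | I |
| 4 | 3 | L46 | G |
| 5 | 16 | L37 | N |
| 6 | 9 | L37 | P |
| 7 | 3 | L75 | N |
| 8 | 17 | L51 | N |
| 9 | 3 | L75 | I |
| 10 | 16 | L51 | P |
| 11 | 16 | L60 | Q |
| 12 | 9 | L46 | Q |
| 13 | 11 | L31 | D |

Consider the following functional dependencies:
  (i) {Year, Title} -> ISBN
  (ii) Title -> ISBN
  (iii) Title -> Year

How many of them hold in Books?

(i) {Year, Title} -> ISBN: (Year=3, Title=L75): rows 7, 9 → ISBN takes values {N, I} — violation — fails.
(ii) Title -> ISBN: Title=L37: rows 1, 5, 6 → ISBN takes values {O, N, P} — violation; Title=L75: rows 3, 7, 9 → ISBN takes values {I, N} — violation; Title=L46: rows 4, 12 → ISBN takes values {G, Q} — violation; Title=L51: rows 8, 10 → ISBN takes values {N, P} — violation — fails.
(iii) Title -> Year: Title=L37: rows 1, 5, 6 → Year takes values {11, 16, 9} — violation; Title=L31: rows 2, 13 → Year takes values {3, 11} — violation; Title=L75: rows 3, 7, 9 → Year takes values {11, 3} — violation; Title=L46: rows 4, 12 → Year takes values {3, 9} — violation; Title=L51: rows 8, 10 → Year takes values {17, 16} — violation — fails.
None of the 3 dependencies hold.

0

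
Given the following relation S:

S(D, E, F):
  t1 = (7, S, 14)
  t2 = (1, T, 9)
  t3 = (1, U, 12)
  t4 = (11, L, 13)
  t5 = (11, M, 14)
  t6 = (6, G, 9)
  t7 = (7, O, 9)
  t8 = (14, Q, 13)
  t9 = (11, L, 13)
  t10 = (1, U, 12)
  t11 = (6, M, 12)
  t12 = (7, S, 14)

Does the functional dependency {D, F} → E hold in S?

Yes

(D=7, F=14): rows 1, 12 → E = S, S ✓
(D=1, F=9): row 2 → E = T ✓
(D=1, F=12): rows 3, 10 → E = U, U ✓
(D=11, F=13): rows 4, 9 → E = L, L ✓
(D=11, F=14): row 5 → E = M ✓
(D=6, F=9): row 6 → E = G ✓
(D=7, F=9): row 7 → E = O ✓
(D=14, F=13): row 8 → E = Q ✓
(D=6, F=12): row 11 → E = M ✓
Every {D, F} value is associated with a single E value, so {D, F} → E holds.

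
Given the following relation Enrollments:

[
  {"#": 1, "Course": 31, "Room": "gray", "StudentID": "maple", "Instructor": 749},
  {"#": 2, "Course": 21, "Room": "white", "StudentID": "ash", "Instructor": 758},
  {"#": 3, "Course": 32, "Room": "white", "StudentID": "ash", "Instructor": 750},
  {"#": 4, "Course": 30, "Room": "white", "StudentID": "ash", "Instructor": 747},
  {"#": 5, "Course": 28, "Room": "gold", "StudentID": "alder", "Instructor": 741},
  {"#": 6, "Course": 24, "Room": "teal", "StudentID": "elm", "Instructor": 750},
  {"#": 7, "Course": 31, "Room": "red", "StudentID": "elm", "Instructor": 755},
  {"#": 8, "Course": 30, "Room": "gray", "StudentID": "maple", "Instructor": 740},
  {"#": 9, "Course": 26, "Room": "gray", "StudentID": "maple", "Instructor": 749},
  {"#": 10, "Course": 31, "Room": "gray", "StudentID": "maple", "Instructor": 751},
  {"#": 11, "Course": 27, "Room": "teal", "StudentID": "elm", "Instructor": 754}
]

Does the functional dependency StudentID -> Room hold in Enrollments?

StudentID=maple: rows 1, 8, 9, 10 → Room = gray, gray, gray, gray ✓
StudentID=ash: rows 2, 3, 4 → Room = white, white, white ✓
StudentID=alder: row 5 → Room = gold ✓
StudentID=elm: rows 6, 7, 11 → Room takes values {teal, red} — violation
Two rows agree on StudentID but differ on Room, so StudentID -> Room does not hold.

No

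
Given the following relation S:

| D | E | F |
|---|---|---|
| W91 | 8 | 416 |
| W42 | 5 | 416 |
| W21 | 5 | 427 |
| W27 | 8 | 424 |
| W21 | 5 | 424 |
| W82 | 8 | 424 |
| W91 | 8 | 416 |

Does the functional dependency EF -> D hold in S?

(E=8, F=416): 2 rows → D = W91, W91 ✓
(E=5, F=416): 1 row → D = W42 ✓
(E=5, F=427): 1 row → D = W21 ✓
(E=8, F=424): 2 rows → D takes values {W27, W82} — violation
(E=5, F=424): 1 row → D = W21 ✓
Two rows agree on EF but differ on D, so EF -> D does not hold.

No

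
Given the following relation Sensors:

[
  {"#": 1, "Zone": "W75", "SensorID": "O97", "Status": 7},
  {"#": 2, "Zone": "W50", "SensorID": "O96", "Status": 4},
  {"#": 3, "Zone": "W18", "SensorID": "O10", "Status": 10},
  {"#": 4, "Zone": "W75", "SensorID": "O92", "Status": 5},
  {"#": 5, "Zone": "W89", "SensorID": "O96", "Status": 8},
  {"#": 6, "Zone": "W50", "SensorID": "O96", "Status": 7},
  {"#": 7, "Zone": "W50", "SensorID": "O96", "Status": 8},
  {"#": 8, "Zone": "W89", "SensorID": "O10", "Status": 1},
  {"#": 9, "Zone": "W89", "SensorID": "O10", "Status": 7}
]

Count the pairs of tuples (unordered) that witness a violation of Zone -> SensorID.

Zone=W75: violating pairs (1,4) — 1 pair.
Zone=W50: all 3 rows agree on SensorID — 0 pairs.
Zone=W89: violating pairs (5,8), (5,9) — 2 pairs.

3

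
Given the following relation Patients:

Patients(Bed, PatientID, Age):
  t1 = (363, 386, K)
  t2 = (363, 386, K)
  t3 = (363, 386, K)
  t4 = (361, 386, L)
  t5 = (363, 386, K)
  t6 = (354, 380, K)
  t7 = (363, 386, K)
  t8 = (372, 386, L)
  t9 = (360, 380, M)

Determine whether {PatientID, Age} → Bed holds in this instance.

(PatientID=386, Age=K): rows 1, 2, 3, 5, 7 → Bed = 363, 363, 363, 363, 363 ✓
(PatientID=386, Age=L): rows 4, 8 → Bed takes values {361, 372} — violation
(PatientID=380, Age=K): row 6 → Bed = 354 ✓
(PatientID=380, Age=M): row 9 → Bed = 360 ✓
Two rows agree on {PatientID, Age} but differ on Bed, so {PatientID, Age} → Bed does not hold.

No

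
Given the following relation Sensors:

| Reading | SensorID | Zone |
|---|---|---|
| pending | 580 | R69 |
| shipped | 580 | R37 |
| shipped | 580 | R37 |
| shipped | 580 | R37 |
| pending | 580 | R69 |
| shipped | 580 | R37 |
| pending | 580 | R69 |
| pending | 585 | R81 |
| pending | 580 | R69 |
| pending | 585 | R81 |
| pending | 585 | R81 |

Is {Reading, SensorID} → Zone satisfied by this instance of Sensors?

Yes

(Reading=pending, SensorID=580): 4 rows → Zone = R69, R69, R69, R69 ✓
(Reading=shipped, SensorID=580): 4 rows → Zone = R37, R37, R37, R37 ✓
(Reading=pending, SensorID=585): 3 rows → Zone = R81, R81, R81 ✓
Every {Reading, SensorID} value is associated with a single Zone value, so {Reading, SensorID} → Zone holds.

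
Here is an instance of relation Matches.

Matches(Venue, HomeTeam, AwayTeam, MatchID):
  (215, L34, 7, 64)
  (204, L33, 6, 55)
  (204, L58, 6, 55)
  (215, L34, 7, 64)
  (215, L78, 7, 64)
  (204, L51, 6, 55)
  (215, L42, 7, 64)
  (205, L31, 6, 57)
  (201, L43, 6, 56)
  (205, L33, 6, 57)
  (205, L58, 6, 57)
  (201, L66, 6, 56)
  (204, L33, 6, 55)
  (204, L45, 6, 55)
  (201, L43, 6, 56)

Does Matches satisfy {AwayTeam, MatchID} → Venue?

(AwayTeam=7, MatchID=64): 4 rows → Venue = 215, 215, 215, 215 ✓
(AwayTeam=6, MatchID=55): 5 rows → Venue = 204, 204, 204, 204, 204 ✓
(AwayTeam=6, MatchID=57): 3 rows → Venue = 205, 205, 205 ✓
(AwayTeam=6, MatchID=56): 3 rows → Venue = 201, 201, 201 ✓
Every {AwayTeam, MatchID} value is associated with a single Venue value, so {AwayTeam, MatchID} → Venue holds.

Yes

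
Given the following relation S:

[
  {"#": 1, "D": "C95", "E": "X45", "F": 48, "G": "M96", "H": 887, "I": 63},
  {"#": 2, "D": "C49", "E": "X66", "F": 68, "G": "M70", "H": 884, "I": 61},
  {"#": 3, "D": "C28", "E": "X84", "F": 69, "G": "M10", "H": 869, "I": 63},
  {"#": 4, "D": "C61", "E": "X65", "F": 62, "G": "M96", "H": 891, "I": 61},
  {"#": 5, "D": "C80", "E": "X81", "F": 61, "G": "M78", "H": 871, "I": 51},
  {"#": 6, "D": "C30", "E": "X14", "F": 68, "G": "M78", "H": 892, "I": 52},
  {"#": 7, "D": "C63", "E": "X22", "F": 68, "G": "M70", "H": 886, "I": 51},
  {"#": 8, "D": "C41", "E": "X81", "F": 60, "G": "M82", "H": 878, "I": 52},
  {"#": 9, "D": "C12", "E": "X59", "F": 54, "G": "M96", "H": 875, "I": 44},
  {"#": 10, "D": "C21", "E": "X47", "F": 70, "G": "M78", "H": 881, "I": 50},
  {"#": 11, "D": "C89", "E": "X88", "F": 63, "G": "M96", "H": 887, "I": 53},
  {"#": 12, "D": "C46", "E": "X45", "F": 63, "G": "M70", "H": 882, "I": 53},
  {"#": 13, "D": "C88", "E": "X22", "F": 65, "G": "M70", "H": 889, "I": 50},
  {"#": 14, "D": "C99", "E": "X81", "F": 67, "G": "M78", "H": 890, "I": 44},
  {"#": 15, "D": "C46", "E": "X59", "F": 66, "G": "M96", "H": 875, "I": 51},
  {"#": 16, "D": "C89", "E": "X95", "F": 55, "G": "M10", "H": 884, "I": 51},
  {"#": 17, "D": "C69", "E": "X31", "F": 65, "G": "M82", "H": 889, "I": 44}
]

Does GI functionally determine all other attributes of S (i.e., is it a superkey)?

All 17 rows have distinct GI values, so GI → (all attributes) holds and GI is a superkey.

Yes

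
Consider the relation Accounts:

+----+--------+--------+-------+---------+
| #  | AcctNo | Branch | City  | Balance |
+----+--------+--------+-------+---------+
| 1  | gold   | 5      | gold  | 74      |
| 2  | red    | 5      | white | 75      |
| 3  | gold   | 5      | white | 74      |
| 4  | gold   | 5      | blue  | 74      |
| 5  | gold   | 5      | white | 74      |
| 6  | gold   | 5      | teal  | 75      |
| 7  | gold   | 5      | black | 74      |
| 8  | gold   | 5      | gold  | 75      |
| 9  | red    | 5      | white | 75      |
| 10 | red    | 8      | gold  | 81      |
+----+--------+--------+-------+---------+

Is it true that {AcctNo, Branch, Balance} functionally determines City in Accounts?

(AcctNo=gold, Branch=5, Balance=74): rows 1, 3, 4, 5, 7 → City takes values {gold, white, blue, black} — violation
(AcctNo=red, Branch=5, Balance=75): rows 2, 9 → City = white, white ✓
(AcctNo=gold, Branch=5, Balance=75): rows 6, 8 → City takes values {teal, gold} — violation
(AcctNo=red, Branch=8, Balance=81): row 10 → City = gold ✓
Two rows agree on {AcctNo, Branch, Balance} but differ on City, so {AcctNo, Branch, Balance} → City does not hold.

No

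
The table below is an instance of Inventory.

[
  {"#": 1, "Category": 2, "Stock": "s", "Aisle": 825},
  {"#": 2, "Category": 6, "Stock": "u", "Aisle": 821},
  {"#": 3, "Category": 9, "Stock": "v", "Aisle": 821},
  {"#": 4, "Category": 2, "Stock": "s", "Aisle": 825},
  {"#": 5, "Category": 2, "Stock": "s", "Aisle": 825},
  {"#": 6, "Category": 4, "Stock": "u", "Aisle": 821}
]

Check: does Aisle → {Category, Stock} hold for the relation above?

No

Aisle=825: rows 1, 4, 5 → {Category,Stock} = (2, s), (2, s), (2, s) ✓
Aisle=821: rows 2, 3, 6 → {Category,Stock} takes values {(6, u), (9, v), (4, u)} — violation
Two rows agree on Aisle but differ on {Category, Stock}, so Aisle → {Category, Stock} does not hold.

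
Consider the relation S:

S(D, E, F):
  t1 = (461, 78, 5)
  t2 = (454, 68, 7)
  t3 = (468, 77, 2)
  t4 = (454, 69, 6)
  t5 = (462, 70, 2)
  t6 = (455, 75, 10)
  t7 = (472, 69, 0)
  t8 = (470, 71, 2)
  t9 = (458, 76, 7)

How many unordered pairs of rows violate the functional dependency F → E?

F=7: violating pairs (2,9) — 1 pair.
F=2: violating pairs (3,5), (3,8), (5,8) — 3 pairs.

4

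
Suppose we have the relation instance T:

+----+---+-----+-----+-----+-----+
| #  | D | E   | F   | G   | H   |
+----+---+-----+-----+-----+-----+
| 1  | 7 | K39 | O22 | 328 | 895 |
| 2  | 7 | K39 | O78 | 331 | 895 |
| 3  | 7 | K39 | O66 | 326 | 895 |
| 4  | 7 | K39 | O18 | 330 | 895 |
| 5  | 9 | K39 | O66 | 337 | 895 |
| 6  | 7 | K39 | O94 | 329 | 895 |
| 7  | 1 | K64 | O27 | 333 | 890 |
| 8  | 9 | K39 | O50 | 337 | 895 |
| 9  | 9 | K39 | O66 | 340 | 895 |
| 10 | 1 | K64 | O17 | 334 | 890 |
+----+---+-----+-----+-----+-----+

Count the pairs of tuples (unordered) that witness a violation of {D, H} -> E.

0

(D=7, H=895): all 5 rows agree on E — 0 pairs.
(D=9, H=895): all 3 rows agree on E — 0 pairs.
(D=1, H=890): all 2 rows agree on E — 0 pairs.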